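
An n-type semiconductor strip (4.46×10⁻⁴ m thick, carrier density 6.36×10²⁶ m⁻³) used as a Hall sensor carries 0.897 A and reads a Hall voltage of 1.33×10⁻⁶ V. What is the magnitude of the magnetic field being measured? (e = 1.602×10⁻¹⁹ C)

From V_H = IB/(n e t), B = V_H n e t / I.
B = (1.33×10⁻⁶)(6.36×10²⁶)(1.602×10⁻¹⁹)(4.46×10⁻⁴)/0.897 ≈ 0.0674 T.

B ≈ 0.0674 T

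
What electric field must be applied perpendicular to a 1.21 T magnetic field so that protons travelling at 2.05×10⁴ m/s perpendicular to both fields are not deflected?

For straight-line motion qE = qvB, so E = vB.
E = 2.05×10⁴ × 1.21 = 2.48×10⁴ V/m.

E = 2.48×10⁴ V/m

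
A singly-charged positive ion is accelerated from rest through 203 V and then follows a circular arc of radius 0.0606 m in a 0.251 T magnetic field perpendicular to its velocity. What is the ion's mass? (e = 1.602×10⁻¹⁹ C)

m ≈ 9.13×10⁻²⁶ kg

Combine |q|V = ½mv² and r = mv/(|q|B): eliminate v to get m = qB²r²/(2V).
m = (1.602×10⁻¹⁹)(0.251)²(0.0606)²/(2·203) ≈ 9.13×10⁻²⁶ kg.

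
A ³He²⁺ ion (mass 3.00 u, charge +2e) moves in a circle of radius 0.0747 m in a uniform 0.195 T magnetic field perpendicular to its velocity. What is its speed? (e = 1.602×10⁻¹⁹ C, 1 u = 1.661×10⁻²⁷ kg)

From |q|vB = mv²/r, v = |q|Br/m.
v = (3.204×10⁻¹⁹)(0.195)(0.0747)/4.983×10⁻²⁷ ≈ 9.37×10⁵ m/s.

v ≈ 9.37×10⁵ m/s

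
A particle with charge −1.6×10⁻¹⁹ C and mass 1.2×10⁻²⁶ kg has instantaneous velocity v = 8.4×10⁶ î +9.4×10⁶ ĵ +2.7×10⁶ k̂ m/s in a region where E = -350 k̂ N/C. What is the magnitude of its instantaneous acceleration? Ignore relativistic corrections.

Only an electric field acts, so F = qE = (−1.6×10⁻¹⁹ C)·(0, 0, -350) = (0, 0, 5.60×10⁻¹⁷) N.
|a| = |F|/m = 5.600×10⁻¹⁷/1.2×10⁻²⁶ ≈ 4.67×10⁹ m/s².

|a| ≈ 4.67×10⁹ m/s²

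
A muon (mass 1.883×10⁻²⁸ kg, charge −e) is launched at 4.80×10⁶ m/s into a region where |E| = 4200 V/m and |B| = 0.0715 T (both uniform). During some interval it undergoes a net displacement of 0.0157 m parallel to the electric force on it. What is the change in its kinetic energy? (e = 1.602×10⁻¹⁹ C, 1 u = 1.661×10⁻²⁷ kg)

ΔKE ≈ 1.06×10⁻¹⁷ J

The magnetic force is always ⟂ v and does no work; only the electric force changes KE.
ΔKE = F_E · d = |q|E d = (1.602×10⁻¹⁹)(4200)(0.0157) ≈ 1.06×10⁻¹⁷ J.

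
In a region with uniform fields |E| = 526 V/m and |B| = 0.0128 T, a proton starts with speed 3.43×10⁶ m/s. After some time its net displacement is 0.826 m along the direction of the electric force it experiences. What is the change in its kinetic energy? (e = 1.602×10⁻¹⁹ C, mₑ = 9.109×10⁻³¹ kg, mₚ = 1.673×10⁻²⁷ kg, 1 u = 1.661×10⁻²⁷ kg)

ΔKE ≈ 6.96×10⁻¹⁷ J

The magnetic force is always ⟂ v and does no work; only the electric force changes KE.
ΔKE = F_E · d = |q|E d = (1.602×10⁻¹⁹)(526)(0.826) ≈ 6.96×10⁻¹⁷ J.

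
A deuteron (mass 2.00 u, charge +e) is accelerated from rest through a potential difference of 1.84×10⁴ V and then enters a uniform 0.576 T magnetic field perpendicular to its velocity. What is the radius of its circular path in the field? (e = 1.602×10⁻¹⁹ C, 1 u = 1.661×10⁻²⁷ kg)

Acceleration: |q|V = ½mv² ⇒ v = √(2|q|V/m) = √(2·1.602×10⁻¹⁹·1.84×10⁴/3.322×10⁻²⁷) ≈ 1.332×10⁶ m/s.
In the field: r = mv/(|q|B) = (3.322×10⁻²⁷)(1.332×10⁶)/((1.602×10⁻¹⁹)(0.576)) ≈ 0.0480 m.

r ≈ 0.0480 m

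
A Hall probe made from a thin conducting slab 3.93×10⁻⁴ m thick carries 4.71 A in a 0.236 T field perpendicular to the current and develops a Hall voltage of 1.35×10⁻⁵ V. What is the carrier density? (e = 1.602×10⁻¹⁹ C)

From V_H = IB/(n e t), n = IB/(V_H e t).
n = (4.71)(0.236)/((1.35×10⁻⁵)(1.602×10⁻¹⁹)(3.93×10⁻⁴)) ≈ 1.31×10²⁷ m⁻³.

n ≈ 1.31×10²⁷ m⁻³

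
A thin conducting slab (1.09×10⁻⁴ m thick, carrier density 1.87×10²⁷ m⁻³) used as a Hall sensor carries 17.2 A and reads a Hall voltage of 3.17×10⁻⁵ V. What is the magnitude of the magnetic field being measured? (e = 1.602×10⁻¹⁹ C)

B ≈ 0.0602 T

From V_H = IB/(n e t), B = V_H n e t / I.
B = (3.17×10⁻⁵)(1.87×10²⁷)(1.602×10⁻¹⁹)(1.09×10⁻⁴)/17.2 ≈ 0.0602 T.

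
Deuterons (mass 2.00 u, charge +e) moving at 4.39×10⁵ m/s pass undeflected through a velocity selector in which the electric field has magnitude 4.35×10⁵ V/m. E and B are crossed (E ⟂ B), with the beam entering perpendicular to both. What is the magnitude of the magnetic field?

Balance of forces in the selector: qE = qvB ⇒ B = E/v.
B = 4.35×10⁵/4.39×10⁵ = 0.991 T.

B = 0.991 T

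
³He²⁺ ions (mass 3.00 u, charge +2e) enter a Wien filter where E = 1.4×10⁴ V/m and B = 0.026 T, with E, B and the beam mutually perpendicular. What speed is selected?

Zero net Lorentz force requires |qE| = |q v×B|, i.e. E = vB.
v = E/B = 1.4×10⁴/0.026 = 5.4×10⁵ m/s.

v = 5.4×10⁵ m/s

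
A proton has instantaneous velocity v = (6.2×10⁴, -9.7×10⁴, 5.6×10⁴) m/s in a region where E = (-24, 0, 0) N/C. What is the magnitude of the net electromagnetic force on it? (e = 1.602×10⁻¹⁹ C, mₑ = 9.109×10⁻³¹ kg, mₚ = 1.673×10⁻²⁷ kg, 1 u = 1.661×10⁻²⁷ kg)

Only an electric field acts, so F = qE = (1.602×10⁻¹⁹ C)·(-24.0, 0, 0) = (-3.84×10⁻¹⁸, 0, 0) N.
|F| = 3.84×10⁻¹⁸ N.

|F| ≈ 3.84×10⁻¹⁸ N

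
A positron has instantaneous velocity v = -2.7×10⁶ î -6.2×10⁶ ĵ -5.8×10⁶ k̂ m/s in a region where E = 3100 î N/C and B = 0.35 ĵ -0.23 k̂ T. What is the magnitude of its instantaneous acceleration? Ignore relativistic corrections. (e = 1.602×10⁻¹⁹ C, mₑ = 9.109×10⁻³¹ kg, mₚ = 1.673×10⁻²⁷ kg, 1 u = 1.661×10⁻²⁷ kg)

v×B = (3.46×10⁶, -6.21×10⁵, -9.45×10⁵) N/C.
E + v×B = (3.46×10⁶, -6.21×10⁵, -9.45×10⁵) N/C.
F = q(E + v×B) = (1.602×10⁻¹⁹ C)·(3.46×10⁶, -6.21×10⁵, -9.45×10⁵) = (5.54×10⁻¹³, -9.95×10⁻¹⁴, -1.51×10⁻¹³) N.
|a| = |F|/m = 5.830×10⁻¹³/9.109×10⁻³¹ ≈ 6.40×10¹⁷ m/s².

|a| ≈ 6.40×10¹⁷ m/s²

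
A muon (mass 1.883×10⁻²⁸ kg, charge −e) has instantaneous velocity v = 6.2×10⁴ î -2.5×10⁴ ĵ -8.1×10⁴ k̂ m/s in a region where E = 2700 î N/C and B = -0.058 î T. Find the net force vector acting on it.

F ≈ (-4.33×10⁻¹⁶, -7.53×10⁻¹⁶, 2.32×10⁻¹⁶) N

v×B = (0, 4700, -1450) N/C.
E + v×B = (2700, 4700, -1450) N/C.
F = q(E + v×B) = (−1.602×10⁻¹⁹ C)·(2700, 4700, -1450) = (-4.33×10⁻¹⁶, -7.53×10⁻¹⁶, 2.32×10⁻¹⁶) N.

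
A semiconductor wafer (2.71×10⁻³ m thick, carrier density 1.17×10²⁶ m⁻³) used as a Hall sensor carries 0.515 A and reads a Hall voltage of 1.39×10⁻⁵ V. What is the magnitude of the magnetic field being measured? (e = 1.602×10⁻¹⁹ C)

From V_H = IB/(n e t), B = V_H n e t / I.
B = (1.39×10⁻⁵)(1.17×10²⁶)(1.602×10⁻¹⁹)(2.71×10⁻³)/0.515 ≈ 1.37 T.

B ≈ 1.37 T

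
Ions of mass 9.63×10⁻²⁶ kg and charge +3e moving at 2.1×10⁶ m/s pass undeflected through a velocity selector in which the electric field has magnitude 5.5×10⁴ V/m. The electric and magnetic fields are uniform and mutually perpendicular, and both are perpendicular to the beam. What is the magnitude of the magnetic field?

B = 0.026 T

Balance of forces in the selector: qE = qvB ⇒ B = E/v.
B = 5.5×10⁴/2.1×10⁶ = 0.026 T.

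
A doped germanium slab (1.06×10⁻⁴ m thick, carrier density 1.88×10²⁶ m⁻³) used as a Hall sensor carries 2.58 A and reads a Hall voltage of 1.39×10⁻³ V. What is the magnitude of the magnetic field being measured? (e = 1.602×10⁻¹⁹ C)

From V_H = IB/(n e t), B = V_H n e t / I.
B = (1.39×10⁻³)(1.88×10²⁶)(1.602×10⁻¹⁹)(1.06×10⁻⁴)/2.58 ≈ 1.72 T.

B ≈ 1.72 T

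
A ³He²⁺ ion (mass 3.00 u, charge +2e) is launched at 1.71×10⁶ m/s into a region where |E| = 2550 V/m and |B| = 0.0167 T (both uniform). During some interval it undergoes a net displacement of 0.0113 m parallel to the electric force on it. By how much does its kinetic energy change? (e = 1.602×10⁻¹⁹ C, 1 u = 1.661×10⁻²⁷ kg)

ΔKE ≈ 9.23×10⁻¹⁸ J

The magnetic force is always ⟂ v and does no work; only the electric force changes KE.
ΔKE = F_E · d = |q|E d = (3.204×10⁻¹⁹)(2550)(0.0113) ≈ 9.23×10⁻¹⁸ J.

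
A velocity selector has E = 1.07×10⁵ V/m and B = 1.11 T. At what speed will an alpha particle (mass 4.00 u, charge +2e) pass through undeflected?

v = 9.64×10⁴ m/s

For undeflected motion the electric and magnetic forces balance: qE = qvB.
v = E/B = 1.07×10⁵/1.11 = 9.64×10⁴ m/s.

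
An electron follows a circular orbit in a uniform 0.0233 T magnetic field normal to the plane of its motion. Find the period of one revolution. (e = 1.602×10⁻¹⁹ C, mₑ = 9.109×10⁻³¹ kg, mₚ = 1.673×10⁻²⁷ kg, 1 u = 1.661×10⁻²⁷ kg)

T ≈ 1.53×10⁻⁹ s

The cyclotron period depends only on m, q, B: T = 2πm/(|q|B).
T = 2π(9.109×10⁻³¹)/((1.602×10⁻¹⁹)(0.0233)) ≈ 1.53×10⁻⁹ s.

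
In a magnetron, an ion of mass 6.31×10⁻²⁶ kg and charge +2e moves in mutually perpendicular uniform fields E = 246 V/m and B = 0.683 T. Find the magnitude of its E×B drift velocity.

In crossed fields the guiding centre drifts at v_d = |E×B|/B² = E/B, independent of charge and mass.
v_d = 246/0.683 = 360 m/s.

v_d ≈ 360 m/s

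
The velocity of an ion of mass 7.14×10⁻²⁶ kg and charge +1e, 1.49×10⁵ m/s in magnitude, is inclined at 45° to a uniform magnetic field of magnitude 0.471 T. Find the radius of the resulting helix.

v⊥ = v sinθ = 1.49×10⁵·sin45° ≈ 1.054×10⁵ m/s.
r = m v⊥/(|q|B) = (7.14×10⁻²⁶)(1.054×10⁵)/((1.602×10⁻¹⁹)(0.471)) ≈ 0.0997 m.

r ≈ 0.0997 m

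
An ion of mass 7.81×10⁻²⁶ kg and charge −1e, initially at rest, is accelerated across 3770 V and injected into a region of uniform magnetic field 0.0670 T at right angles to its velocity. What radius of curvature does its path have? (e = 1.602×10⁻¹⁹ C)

r ≈ 0.905 m

Acceleration: |q|V = ½mv² ⇒ v = √(2|q|V/m) = √(2·1.602×10⁻¹⁹·3770/7.81×10⁻²⁶) ≈ 1.244×10⁵ m/s.
In the field: r = mv/(|q|B) = (7.81×10⁻²⁶)(1.244×10⁵)/((1.602×10⁻¹⁹)(0.0670)) ≈ 0.905 m.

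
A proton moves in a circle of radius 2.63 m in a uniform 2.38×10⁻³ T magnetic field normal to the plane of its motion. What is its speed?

From |q|vB = mv²/r, v = |q|Br/m.
v = (1.602×10⁻¹⁹)(2.38×10⁻³)(2.63)/1.673×10⁻²⁷ ≈ 5.99×10⁵ m/s.

v ≈ 5.99×10⁵ m/s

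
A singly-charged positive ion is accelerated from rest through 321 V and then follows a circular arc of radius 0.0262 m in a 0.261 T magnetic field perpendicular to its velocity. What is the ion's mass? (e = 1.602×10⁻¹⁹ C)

m ≈ 1.17×10⁻²⁶ kg

Combine |q|V = ½mv² and r = mv/(|q|B): eliminate v to get m = qB²r²/(2V).
m = (1.602×10⁻¹⁹)(0.261)²(0.0262)²/(2·321) ≈ 1.17×10⁻²⁶ kg.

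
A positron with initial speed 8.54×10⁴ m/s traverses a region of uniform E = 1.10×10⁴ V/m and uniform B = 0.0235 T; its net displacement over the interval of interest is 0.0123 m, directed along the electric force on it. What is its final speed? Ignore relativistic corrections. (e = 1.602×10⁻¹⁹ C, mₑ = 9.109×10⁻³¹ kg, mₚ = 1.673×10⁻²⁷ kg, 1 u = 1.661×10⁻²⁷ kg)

v_f ≈ 6.90×10⁶ m/s

B does no work; ΔKE = |q|E d.
½mv_f² = ½mv₀² + |q|Ed = ½(9.109×10⁻³¹)(8.54×10⁴)² + (1.602×10⁻¹⁹)(1.10×10⁴)(0.0123) ≈ 3.322×10⁻²¹ J + 2.168×10⁻¹⁷ J ≈ 2.168×10⁻¹⁷ J.
v_f = √(2·2.168×10⁻¹⁷/9.109×10⁻³¹) ≈ 6.90×10⁶ m/s.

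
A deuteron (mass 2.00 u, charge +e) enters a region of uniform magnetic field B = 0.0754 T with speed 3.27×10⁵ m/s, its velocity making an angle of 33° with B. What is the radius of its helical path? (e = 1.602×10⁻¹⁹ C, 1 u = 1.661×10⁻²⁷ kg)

r ≈ 0.0490 m

v⊥ = v sinθ = 3.27×10⁵·sin33° ≈ 1.781×10⁵ m/s.
r = m v⊥/(|q|B) = (3.322×10⁻²⁷)(1.781×10⁵)/((1.602×10⁻¹⁹)(0.0754)) ≈ 0.0490 m.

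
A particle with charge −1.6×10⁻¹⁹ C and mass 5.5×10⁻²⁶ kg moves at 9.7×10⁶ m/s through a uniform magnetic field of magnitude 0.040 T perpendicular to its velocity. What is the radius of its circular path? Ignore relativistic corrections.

r ≈ 83 m

The magnetic force provides the centripetal force: |q|vB = mv²/r.
r = mv/(|q|B) = (5.5×10⁻²⁶)(9.7×10⁶)/((1.6×10⁻¹⁹)(0.040)) ≈ 83 m.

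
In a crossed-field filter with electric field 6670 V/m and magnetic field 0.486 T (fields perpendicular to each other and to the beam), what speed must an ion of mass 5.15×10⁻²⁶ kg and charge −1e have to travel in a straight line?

Straight-line motion ⇒ electric and magnetic forces cancel, so E = vB.
v = E/B = 6670/0.486 = 1.37×10⁴ m/s.

v = 1.37×10⁴ m/s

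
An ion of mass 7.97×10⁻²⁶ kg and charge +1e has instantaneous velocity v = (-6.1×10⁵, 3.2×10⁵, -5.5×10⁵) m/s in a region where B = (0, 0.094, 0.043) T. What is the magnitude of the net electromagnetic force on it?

v×B = (6.55×10⁴, 2.62×10⁴, -5.73×10⁴) N/C.
F = q v×B = (1.602×10⁻¹⁹ C)·(6.55×10⁴, 2.62×10⁴, -5.73×10⁴) = (1.05×10⁻¹⁴, 4.20×10⁻¹⁵, -9.19×10⁻¹⁵) N.
|F| = 1.46×10⁻¹⁴ N.

|F| ≈ 1.46×10⁻¹⁴ N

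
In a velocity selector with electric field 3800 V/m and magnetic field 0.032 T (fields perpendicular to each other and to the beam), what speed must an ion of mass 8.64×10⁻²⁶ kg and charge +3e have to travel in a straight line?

v = 1.2×10⁵ m/s

Zero net Lorentz force requires |qE| = |q v×B|, i.e. E = vB.
v = E/B = 3800/0.032 = 1.2×10⁵ m/s.
The result is independent of the particle's charge and mass.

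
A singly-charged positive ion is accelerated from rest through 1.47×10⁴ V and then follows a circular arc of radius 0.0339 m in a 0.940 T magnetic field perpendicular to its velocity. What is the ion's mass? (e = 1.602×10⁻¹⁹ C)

Combine |q|V = ½mv² and r = mv/(|q|B): eliminate v to get m = qB²r²/(2V).
m = (1.602×10⁻¹⁹)(0.940)²(0.0339)²/(2·1.47×10⁴) ≈ 5.53×10⁻²⁷ kg.

m ≈ 5.53×10⁻²⁷ kg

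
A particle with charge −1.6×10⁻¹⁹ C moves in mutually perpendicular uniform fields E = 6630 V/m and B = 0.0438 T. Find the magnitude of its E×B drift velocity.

v_d ≈ 1.51×10⁵ m/s

The steady drift has the magnetic force balancing the electric force, so v_d = E/B.
v_d = 6630/0.0438 = 1.51×10⁵ m/s.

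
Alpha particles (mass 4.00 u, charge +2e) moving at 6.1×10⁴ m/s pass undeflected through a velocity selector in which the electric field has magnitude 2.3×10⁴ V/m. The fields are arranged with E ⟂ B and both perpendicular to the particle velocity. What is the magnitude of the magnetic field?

Balance of forces in the selector: qE = qvB ⇒ B = E/v.
B = 2.3×10⁴/6.1×10⁴ = 0.38 T.

B = 0.38 T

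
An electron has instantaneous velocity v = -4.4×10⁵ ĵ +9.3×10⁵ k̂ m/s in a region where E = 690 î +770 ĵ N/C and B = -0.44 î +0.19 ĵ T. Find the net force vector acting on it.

F ≈ (2.82×10⁻¹⁴, 6.54×10⁻¹⁴, 3.10×10⁻¹⁴) N

v×B = (-1.77×10⁵, -4.09×10⁵, -1.94×10⁵) N/C.
E + v×B = (-1.76×10⁵, -4.08×10⁵, -1.94×10⁵) N/C.
F = q(E + v×B) = (−1.602×10⁻¹⁹ C)·(-1.76×10⁵, -4.08×10⁵, -1.94×10⁵) = (2.82×10⁻¹⁴, 6.54×10⁻¹⁴, 3.10×10⁻¹⁴) N.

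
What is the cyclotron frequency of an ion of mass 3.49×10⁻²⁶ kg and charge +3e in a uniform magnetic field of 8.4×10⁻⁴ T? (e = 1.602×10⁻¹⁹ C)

f ≈ 1800 Hz

f = |q|B/(2πm).
f = (4.806×10⁻¹⁹)(8.4×10⁻⁴)/(2π·3.49×10⁻²⁶) ≈ 1800 Hz.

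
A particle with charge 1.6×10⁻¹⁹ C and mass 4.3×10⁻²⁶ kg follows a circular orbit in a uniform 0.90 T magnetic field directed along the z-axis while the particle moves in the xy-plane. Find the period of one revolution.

The cyclotron period depends only on m, q, B: T = 2πm/(|q|B).
T = 2π(4.3×10⁻²⁶)/((1.6×10⁻¹⁹)(0.90)) ≈ 1.9×10⁻⁶ s.

T ≈ 1.9×10⁻⁶ s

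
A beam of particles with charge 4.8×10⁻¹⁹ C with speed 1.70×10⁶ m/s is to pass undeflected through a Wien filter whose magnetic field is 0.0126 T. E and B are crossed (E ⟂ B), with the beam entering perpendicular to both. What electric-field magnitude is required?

For straight-line motion qE = qvB, so E = vB.
E = 1.70×10⁶ × 0.0126 = 2.14×10⁴ V/m.

E = 2.14×10⁴ V/m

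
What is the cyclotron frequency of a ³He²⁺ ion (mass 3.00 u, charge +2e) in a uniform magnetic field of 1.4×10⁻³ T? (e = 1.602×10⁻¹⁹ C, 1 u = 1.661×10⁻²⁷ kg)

f ≈ 1.4×10⁴ Hz

f = |q|B/(2πm).
f = (3.204×10⁻¹⁹)(1.4×10⁻³)/(2π·4.983×10⁻²⁷) ≈ 1.4×10⁴ Hz.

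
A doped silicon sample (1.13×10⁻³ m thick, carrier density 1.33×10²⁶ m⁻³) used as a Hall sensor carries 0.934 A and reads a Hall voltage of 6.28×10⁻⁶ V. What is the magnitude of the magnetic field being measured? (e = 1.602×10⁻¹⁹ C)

From V_H = IB/(n e t), B = V_H n e t / I.
B = (6.28×10⁻⁶)(1.33×10²⁶)(1.602×10⁻¹⁹)(1.13×10⁻³)/0.934 ≈ 0.162 T.

B ≈ 0.162 T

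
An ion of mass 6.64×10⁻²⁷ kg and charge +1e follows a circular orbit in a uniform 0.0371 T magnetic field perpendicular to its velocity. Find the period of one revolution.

T ≈ 7.02×10⁻⁶ s

The cyclotron period depends only on m, q, B: T = 2πm/(|q|B).
T = 2π(6.64×10⁻²⁷)/((1.602×10⁻¹⁹)(0.0371)) ≈ 7.02×10⁻⁶ s.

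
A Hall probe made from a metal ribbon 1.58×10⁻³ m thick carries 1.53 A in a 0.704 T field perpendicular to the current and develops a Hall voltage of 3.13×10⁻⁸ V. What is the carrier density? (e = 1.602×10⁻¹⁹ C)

n ≈ 1.36×10²⁹ m⁻³

From V_H = IB/(n e t), n = IB/(V_H e t).
n = (1.53)(0.704)/((3.13×10⁻⁸)(1.602×10⁻¹⁹)(1.58×10⁻³)) ≈ 1.36×10²⁹ m⁻³.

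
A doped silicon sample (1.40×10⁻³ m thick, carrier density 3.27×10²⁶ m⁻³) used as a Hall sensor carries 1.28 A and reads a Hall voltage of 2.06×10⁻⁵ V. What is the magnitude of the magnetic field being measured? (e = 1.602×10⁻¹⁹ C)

From V_H = IB/(n e t), B = V_H n e t / I.
B = (2.06×10⁻⁵)(3.27×10²⁶)(1.602×10⁻¹⁹)(1.40×10⁻³)/1.28 ≈ 1.18 T.

B ≈ 1.18 T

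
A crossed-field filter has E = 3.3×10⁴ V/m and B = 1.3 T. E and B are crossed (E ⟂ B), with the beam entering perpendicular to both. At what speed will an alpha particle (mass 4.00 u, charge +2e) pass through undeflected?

v = 2.5×10⁴ m/s

Straight-line motion ⇒ electric and magnetic forces cancel, so E = vB.
v = E/B = 3.3×10⁴/1.3 = 2.5×10⁴ m/s.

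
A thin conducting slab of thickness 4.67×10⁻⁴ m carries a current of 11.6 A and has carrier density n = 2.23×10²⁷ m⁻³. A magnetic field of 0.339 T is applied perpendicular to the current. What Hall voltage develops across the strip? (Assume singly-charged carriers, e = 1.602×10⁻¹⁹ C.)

V_H ≈ 2.36×10⁻⁵ V

V_H = IB/(n e t).
V_H = (11.6)(0.339)/((2.23×10²⁷)(1.602×10⁻¹⁹)(4.67×10⁻⁴)) ≈ 2.36×10⁻⁵ V.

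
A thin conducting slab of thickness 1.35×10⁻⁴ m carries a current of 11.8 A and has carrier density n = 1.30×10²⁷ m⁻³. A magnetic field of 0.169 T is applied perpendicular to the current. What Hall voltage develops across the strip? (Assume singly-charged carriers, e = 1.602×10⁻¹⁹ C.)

V_H = IB/(n e t).
V_H = (11.8)(0.169)/((1.30×10²⁷)(1.602×10⁻¹⁹)(1.35×10⁻⁴)) ≈ 7.09×10⁻⁵ V.

V_H ≈ 7.09×10⁻⁵ V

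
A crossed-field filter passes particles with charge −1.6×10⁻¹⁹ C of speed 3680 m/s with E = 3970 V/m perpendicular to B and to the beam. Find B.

Balance of forces in the selector: qE = qvB ⇒ B = E/v.
B = 3970/3680 = 1.08 T.

B = 1.08 T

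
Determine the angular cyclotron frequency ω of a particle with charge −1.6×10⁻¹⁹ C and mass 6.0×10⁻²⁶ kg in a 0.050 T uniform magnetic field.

ω ≈ 1.3×10⁵ rad/s

ω = |q|B/m.
ω = (1.6×10⁻¹⁹)(0.050)/6.0×10⁻²⁶ ≈ 1.3×10⁵ rad/s.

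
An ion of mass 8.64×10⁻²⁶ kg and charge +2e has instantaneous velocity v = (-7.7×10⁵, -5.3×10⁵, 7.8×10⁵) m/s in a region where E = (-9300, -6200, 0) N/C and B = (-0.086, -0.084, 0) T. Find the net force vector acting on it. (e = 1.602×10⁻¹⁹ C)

F ≈ (1.80×10⁻¹⁴, -2.35×10⁻¹⁴, 6.12×10⁻¹⁵) N

v×B = (6.55×10⁴, -6.71×10⁴, 1.91×10⁴) N/C.
E + v×B = (5.62×10⁴, -7.33×10⁴, 1.91×10⁴) N/C.
F = q(E + v×B) = (3.204×10⁻¹⁹ C)·(5.62×10⁴, -7.33×10⁴, 1.91×10⁴) = (1.80×10⁻¹⁴, -2.35×10⁻¹⁴, 6.12×10⁻¹⁵) N.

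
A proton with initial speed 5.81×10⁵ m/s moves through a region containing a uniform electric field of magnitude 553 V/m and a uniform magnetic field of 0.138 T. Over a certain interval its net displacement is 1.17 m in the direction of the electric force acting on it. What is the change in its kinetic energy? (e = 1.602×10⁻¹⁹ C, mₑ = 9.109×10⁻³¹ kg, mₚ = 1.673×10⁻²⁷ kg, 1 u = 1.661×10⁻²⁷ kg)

The magnetic force is always ⟂ v and does no work; only the electric force changes KE.
ΔKE = F_E · d = |q|E d = (1.602×10⁻¹⁹)(553)(1.17) ≈ 1.04×10⁻¹⁶ J.

ΔKE ≈ 1.04×10⁻¹⁶ J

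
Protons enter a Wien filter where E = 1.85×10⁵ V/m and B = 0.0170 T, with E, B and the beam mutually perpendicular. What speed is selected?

Straight-line motion ⇒ electric and magnetic forces cancel, so E = vB.
v = E/B = 1.85×10⁵/0.0170 = 1.09×10⁷ m/s.

v = 1.09×10⁷ m/s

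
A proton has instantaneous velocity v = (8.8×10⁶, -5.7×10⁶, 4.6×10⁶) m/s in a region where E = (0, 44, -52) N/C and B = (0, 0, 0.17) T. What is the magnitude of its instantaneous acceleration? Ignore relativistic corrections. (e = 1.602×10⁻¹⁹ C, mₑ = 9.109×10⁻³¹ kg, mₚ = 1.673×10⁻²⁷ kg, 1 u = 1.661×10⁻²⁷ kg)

v×B = (-9.69×10⁵, -1.50×10⁶, 0) N/C.
E + v×B = (-9.69×10⁵, -1.50×10⁶, -52.0) N/C.
F = q(E + v×B) = (1.602×10⁻¹⁹ C)·(-9.69×10⁵, -1.50×10⁶, -52.0) = (-1.55×10⁻¹³, -2.40×10⁻¹³, -8.33×10⁻¹⁸) N.
|a| = |F|/m = 2.855×10⁻¹³/1.673×10⁻²⁷ ≈ 1.71×10¹⁴ m/s².

|a| ≈ 1.71×10¹⁴ m/s²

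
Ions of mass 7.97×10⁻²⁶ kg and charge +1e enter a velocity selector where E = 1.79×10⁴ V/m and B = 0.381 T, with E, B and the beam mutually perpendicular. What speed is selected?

v = 4.70×10⁴ m/s

For undeflected motion the electric and magnetic forces balance: qE = qvB.
v = E/B = 1.79×10⁴/0.381 = 4.70×10⁴ m/s.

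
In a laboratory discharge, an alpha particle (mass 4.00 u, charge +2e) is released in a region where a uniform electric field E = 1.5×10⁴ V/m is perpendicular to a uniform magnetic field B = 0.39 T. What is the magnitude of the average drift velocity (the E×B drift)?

v_d ≈ 3.8×10⁴ m/s

In crossed fields the guiding centre drifts at v_d = |E×B|/B² = E/B, independent of charge and mass.
v_d = 1.5×10⁴/0.39 = 3.8×10⁴ m/s.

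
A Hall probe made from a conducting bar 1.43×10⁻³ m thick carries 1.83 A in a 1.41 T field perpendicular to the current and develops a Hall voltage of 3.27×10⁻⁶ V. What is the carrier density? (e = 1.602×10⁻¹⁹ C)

n ≈ 3.44×10²⁷ m⁻³

From V_H = IB/(n e t), n = IB/(V_H e t).
n = (1.83)(1.41)/((3.27×10⁻⁶)(1.602×10⁻¹⁹)(1.43×10⁻³)) ≈ 3.44×10²⁷ m⁻³.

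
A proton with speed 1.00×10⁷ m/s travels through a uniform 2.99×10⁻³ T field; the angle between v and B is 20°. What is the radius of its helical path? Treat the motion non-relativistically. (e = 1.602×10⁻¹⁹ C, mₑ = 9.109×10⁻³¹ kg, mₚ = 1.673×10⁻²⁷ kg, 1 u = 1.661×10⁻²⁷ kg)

v⊥ = v sinθ = 1.00×10⁷·sin20° ≈ 3.420×10⁶ m/s.
r = m v⊥/(|q|B) = (1.673×10⁻²⁷)(3.420×10⁶)/((1.602×10⁻¹⁹)(2.99×10⁻³)) ≈ 11.9 m.

r ≈ 11.9 m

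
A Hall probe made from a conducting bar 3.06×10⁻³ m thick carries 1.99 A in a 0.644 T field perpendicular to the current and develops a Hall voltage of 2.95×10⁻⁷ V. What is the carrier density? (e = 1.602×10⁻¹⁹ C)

n ≈ 8.86×10²⁷ m⁻³

From V_H = IB/(n e t), n = IB/(V_H e t).
n = (1.99)(0.644)/((2.95×10⁻⁷)(1.602×10⁻¹⁹)(3.06×10⁻³)) ≈ 8.86×10²⁷ m⁻³.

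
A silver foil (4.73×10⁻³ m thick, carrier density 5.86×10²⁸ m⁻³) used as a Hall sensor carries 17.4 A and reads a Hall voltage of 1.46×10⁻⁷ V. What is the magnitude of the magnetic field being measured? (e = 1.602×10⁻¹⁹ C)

B ≈ 0.373 T

From V_H = IB/(n e t), B = V_H n e t / I.
B = (1.46×10⁻⁷)(5.86×10²⁸)(1.602×10⁻¹⁹)(4.73×10⁻³)/17.4 ≈ 0.373 T.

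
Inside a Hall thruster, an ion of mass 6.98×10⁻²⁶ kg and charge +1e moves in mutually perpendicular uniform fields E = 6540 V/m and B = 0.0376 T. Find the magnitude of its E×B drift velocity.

v_d ≈ 1.74×10⁵ m/s

In crossed fields the guiding centre drifts at v_d = |E×B|/B² = E/B, independent of charge and mass.
v_d = 6540/0.0376 = 1.74×10⁵ m/s.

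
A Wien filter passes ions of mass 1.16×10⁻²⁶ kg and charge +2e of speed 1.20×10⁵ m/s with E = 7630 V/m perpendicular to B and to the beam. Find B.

B = 0.0636 T

Balance of forces in the selector: qE = qvB ⇒ B = E/v.
B = 7630/1.20×10⁵ = 0.0636 T.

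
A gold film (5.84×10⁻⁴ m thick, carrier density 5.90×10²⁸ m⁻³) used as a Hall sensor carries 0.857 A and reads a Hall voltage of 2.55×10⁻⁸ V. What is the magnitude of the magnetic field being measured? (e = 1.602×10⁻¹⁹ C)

B ≈ 0.164 T

From V_H = IB/(n e t), B = V_H n e t / I.
B = (2.55×10⁻⁸)(5.90×10²⁸)(1.602×10⁻¹⁹)(5.84×10⁻⁴)/0.857 ≈ 0.164 T.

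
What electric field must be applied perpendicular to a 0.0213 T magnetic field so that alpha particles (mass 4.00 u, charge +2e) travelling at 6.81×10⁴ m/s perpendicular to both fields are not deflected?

For straight-line motion qE = qvB, so E = vB.
E = 6.81×10⁴ × 0.0213 = 1450 V/m.

E = 1450 V/m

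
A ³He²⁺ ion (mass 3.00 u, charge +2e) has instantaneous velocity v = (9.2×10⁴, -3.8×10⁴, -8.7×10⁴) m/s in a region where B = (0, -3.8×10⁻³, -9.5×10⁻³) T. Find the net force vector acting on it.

v×B = (30.4, 874, -350) N/C.
F = q v×B = (3.204×10⁻¹⁹ C)·(30.4, 874, -350) = (9.74×10⁻¹⁸, 2.80×10⁻¹⁶, -1.12×10⁻¹⁶) N.

F ≈ (9.74×10⁻¹⁸, 2.80×10⁻¹⁶, -1.12×10⁻¹⁶) N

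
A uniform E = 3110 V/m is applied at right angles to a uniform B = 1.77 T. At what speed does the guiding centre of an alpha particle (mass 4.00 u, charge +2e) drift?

v_d ≈ 1760 m/s

The E×B drift speed is v_d = E/B.
v_d = 3110/1.77 = 1760 m/s.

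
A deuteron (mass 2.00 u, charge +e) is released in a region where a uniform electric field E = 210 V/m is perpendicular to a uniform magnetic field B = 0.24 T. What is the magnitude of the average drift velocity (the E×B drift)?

v_d ≈ 880 m/s

The E×B drift speed is v_d = E/B.
v_d = 210/0.24 = 880 m/s.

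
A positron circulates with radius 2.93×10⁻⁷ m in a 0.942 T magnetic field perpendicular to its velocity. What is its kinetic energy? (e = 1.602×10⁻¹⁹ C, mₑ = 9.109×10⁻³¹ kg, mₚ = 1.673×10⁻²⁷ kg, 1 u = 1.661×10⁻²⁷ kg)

KE ≈ 1.07×10⁻²¹ J

v = |q|Br/m, then KE = ½mv² = (qBr)²/(2m).
v = (1.602×10⁻¹⁹)(0.942)(2.93×10⁻⁷)/9.109×10⁻³¹ ≈ 4.854×10⁴ m/s.
KE = ½(9.109×10⁻³¹)(4.854×10⁴)² ≈ 1.07×10⁻²¹ J.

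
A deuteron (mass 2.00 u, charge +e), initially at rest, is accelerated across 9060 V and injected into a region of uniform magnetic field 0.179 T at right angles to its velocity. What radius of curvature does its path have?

r ≈ 0.108 m

Acceleration: |q|V = ½mv² ⇒ v = √(2|q|V/m) = √(2·1.602×10⁻¹⁹·9060/3.322×10⁻²⁷) ≈ 9.348×10⁵ m/s.
In the field: r = mv/(|q|B) = (3.322×10⁻²⁷)(9.348×10⁵)/((1.602×10⁻¹⁹)(0.179)) ≈ 0.108 m.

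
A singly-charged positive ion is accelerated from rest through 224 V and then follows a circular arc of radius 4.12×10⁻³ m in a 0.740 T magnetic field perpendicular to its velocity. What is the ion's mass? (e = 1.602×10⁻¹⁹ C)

m ≈ 3.32×10⁻²⁷ kg

Combine |q|V = ½mv² and r = mv/(|q|B): eliminate v to get m = qB²r²/(2V).
m = (1.602×10⁻¹⁹)(0.740)²(4.12×10⁻³)²/(2·224) ≈ 3.32×10⁻²⁷ kg.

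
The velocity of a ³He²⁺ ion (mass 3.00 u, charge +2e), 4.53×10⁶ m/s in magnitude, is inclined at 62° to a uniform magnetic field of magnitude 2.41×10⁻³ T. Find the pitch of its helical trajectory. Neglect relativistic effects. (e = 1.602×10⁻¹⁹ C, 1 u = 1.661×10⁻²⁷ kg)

p ≈ 86.2 m

v∥ = v cosθ = 4.53×10⁶·cos62° ≈ 2.127×10⁶ m/s.
T = 2πm/(|q|B) = 2π(4.983×10⁻²⁷)/((3.204×10⁻¹⁹)(2.41×10⁻³)) ≈ 4.055×10⁻⁵ s.
pitch = v∥ T = (2.127×10⁶)(4.055×10⁻⁵) ≈ 86.2 m.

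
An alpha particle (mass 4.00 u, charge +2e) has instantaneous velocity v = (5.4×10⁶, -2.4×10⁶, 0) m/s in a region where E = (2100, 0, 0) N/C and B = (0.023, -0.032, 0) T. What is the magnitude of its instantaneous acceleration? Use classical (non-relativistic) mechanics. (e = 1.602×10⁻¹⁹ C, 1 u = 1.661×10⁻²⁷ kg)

v×B = (0, 0, -1.18×10⁵) N/C.
E + v×B = (2100, 0, -1.18×10⁵) N/C.
F = q(E + v×B) = (3.204×10⁻¹⁹ C)·(2100, 0, -1.18×10⁵) = (6.73×10⁻¹⁶, 0, -3.77×10⁻¹⁴) N.
|a| = |F|/m = 3.769×10⁻¹⁴/6.644×10⁻²⁷ ≈ 5.67×10¹² m/s².

|a| ≈ 5.67×10¹² m/s²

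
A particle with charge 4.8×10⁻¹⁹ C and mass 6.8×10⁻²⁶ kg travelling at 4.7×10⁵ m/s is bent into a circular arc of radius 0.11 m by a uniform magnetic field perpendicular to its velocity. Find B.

From |q|vB = mv²/r, B = mv/(|q|r).
B = (6.8×10⁻²⁶)(4.7×10⁵)/((4.8×10⁻¹⁹)(0.11)) ≈ 0.61 T.

B ≈ 0.61 T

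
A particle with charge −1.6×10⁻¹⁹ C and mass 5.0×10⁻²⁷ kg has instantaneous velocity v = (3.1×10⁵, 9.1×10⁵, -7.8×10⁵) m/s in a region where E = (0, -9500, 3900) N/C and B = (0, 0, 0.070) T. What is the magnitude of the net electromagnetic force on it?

v×B = (6.37×10⁴, -2.17×10⁴, 0) N/C.
E + v×B = (6.37×10⁴, -3.12×10⁴, 3900) N/C.
F = q(E + v×B) = (−1.6×10⁻¹⁹ C)·(6.37×10⁴, -3.12×10⁴, 3900) = (-1.02×10⁻¹⁴, 4.99×10⁻¹⁵, -6.24×10⁻¹⁶) N.
|F| = 1.14×10⁻¹⁴ N.

|F| ≈ 1.14×10⁻¹⁴ N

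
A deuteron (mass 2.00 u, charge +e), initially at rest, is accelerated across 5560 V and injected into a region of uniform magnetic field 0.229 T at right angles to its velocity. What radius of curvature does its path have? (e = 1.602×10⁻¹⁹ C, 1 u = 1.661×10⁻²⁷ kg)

r ≈ 0.0663 m

Acceleration: |q|V = ½mv² ⇒ v = √(2|q|V/m) = √(2·1.602×10⁻¹⁹·5560/3.322×10⁻²⁷) ≈ 7.323×10⁵ m/s.
In the field: r = mv/(|q|B) = (3.322×10⁻²⁷)(7.323×10⁵)/((1.602×10⁻¹⁹)(0.229)) ≈ 0.0663 m.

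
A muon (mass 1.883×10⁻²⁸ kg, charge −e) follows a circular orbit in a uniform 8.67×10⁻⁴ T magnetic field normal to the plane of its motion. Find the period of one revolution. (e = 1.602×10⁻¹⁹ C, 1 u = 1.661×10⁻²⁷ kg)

The cyclotron period depends only on m, q, B: T = 2πm/(|q|B).
T = 2π(1.883×10⁻²⁸)/((1.602×10⁻¹⁹)(8.67×10⁻⁴)) ≈ 8.52×10⁻⁶ s.

T ≈ 8.52×10⁻⁶ s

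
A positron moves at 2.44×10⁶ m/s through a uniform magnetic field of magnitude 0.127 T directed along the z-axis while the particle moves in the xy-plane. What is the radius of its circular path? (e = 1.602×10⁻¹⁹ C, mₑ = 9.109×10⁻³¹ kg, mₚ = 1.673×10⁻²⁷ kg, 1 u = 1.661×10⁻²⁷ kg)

The magnetic force provides the centripetal force: |q|vB = mv²/r.
r = mv/(|q|B) = (9.109×10⁻³¹)(2.44×10⁶)/((1.602×10⁻¹⁹)(0.127)) ≈ 1.09×10⁻⁴ m.

r ≈ 1.09×10⁻⁴ m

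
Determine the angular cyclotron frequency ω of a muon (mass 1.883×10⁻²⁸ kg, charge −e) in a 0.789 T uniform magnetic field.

ω = |q|B/m.
ω = (1.602×10⁻¹⁹)(0.789)/1.883×10⁻²⁸ ≈ 6.71×10⁸ rad/s.

ω ≈ 6.71×10⁸ rad/s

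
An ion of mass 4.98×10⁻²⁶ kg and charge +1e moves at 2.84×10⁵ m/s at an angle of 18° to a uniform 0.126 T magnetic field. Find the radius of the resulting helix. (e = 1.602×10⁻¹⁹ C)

v⊥ = v sinθ = 2.84×10⁵·sin18° ≈ 8.776×10⁴ m/s.
r = m v⊥/(|q|B) = (4.98×10⁻²⁶)(8.776×10⁴)/((1.602×10⁻¹⁹)(0.126)) ≈ 0.217 m.

r ≈ 0.217 m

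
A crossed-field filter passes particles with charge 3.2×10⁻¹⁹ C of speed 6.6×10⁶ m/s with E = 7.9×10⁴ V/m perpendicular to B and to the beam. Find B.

B = 0.012 T

Balance of forces in the selector: qE = qvB ⇒ B = E/v.
B = 7.9×10⁴/6.6×10⁶ = 0.012 T.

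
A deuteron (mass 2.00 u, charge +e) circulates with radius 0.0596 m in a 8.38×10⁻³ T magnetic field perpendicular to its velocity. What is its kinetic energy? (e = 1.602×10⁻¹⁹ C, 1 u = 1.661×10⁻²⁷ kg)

v = |q|Br/m, then KE = ½mv² = (qBr)²/(2m).
v = (1.602×10⁻¹⁹)(8.38×10⁻³)(0.0596)/3.322×10⁻²⁷ ≈ 2.409×10⁴ m/s.
KE = ½(3.322×10⁻²⁷)(2.409×10⁴)² ≈ 9.64×10⁻¹⁹ J.

KE ≈ 9.64×10⁻¹⁹ J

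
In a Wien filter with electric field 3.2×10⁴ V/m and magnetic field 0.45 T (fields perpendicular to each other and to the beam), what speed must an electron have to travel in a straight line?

For undeflected motion the electric and magnetic forces balance: qE = qvB.
v = E/B = 3.2×10⁴/0.45 = 7.1×10⁴ m/s.
The result is independent of the particle's charge and mass.

v = 7.1×10⁴ m/s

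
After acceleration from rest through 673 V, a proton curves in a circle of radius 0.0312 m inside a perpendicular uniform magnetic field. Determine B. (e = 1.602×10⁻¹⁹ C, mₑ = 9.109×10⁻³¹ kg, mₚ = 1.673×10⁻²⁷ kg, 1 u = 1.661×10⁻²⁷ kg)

B ≈ 0.120 T

v = √(2|q|V/m) = √(2·1.602×10⁻¹⁹·673/1.673×10⁻²⁷) ≈ 3.590×10⁵ m/s.
B = mv/(|q|r) = (1.673×10⁻²⁷)(3.590×10⁵)/((1.602×10⁻¹⁹)(0.0312)) ≈ 0.120 T.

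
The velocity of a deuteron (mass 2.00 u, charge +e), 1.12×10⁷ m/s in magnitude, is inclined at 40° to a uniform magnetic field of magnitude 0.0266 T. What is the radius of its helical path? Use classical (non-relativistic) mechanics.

r ≈ 5.61 m

v⊥ = v sinθ = 1.12×10⁷·sin40° ≈ 7.199×10⁶ m/s.
r = m v⊥/(|q|B) = (3.322×10⁻²⁷)(7.199×10⁶)/((1.602×10⁻¹⁹)(0.0266)) ≈ 5.61 m.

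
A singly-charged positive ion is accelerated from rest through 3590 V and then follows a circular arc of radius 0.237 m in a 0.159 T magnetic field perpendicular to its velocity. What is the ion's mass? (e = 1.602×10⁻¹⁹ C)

Combine |q|V = ½mv² and r = mv/(|q|B): eliminate v to get m = qB²r²/(2V).
m = (1.602×10⁻¹⁹)(0.159)²(0.237)²/(2·3590) ≈ 3.17×10⁻²⁶ kg.

m ≈ 3.17×10⁻²⁶ kg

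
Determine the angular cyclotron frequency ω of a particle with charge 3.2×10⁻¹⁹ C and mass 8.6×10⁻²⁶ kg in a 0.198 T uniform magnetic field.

ω ≈ 7.37×10⁵ rad/s

ω = |q|B/m.
ω = (3.2×10⁻¹⁹)(0.198)/8.6×10⁻²⁶ ≈ 7.37×10⁵ rad/s.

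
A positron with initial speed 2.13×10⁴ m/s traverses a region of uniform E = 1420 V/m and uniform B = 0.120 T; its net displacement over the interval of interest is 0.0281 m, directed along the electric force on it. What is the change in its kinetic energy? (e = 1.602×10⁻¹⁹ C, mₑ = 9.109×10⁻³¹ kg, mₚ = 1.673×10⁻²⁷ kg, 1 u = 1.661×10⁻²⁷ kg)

The magnetic force is always ⟂ v and does no work; only the electric force changes KE.
ΔKE = F_E · d = |q|E d = (1.602×10⁻¹⁹)(1420)(0.0281) ≈ 6.39×10⁻¹⁸ J.

ΔKE ≈ 6.39×10⁻¹⁸ J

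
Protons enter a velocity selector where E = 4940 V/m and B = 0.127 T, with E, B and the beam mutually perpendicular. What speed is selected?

Straight-line motion ⇒ electric and magnetic forces cancel, so E = vB.
v = E/B = 4940/0.127 = 3.89×10⁴ m/s.
The result is independent of the particle's charge and mass.

v = 3.89×10⁴ m/s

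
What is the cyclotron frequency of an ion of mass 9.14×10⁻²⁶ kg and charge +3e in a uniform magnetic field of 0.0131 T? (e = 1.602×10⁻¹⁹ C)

f = |q|B/(2πm).
f = (4.806×10⁻¹⁹)(0.0131)/(2π·9.14×10⁻²⁶) ≈ 1.10×10⁴ Hz.

f ≈ 1.10×10⁴ Hz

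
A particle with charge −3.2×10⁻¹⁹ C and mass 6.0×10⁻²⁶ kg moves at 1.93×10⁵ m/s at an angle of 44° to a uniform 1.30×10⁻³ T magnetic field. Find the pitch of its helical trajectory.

p ≈ 126 m

v∥ = v cosθ = 1.93×10⁵·cos44° ≈ 1.388×10⁵ m/s.
T = 2πm/(|q|B) = 2π(6.0×10⁻²⁶)/((3.2×10⁻¹⁹)(1.30×10⁻³)) ≈ 9.062×10⁻⁴ s.
pitch = v∥ T = (1.388×10⁵)(9.062×10⁻⁴) ≈ 126 m.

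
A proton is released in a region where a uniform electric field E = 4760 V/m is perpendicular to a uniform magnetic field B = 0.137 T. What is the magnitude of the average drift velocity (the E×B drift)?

v_d ≈ 3.47×10⁴ m/s

In crossed fields the guiding centre drifts at v_d = |E×B|/B² = E/B, independent of charge and mass.
v_d = 4760/0.137 = 3.47×10⁴ m/s.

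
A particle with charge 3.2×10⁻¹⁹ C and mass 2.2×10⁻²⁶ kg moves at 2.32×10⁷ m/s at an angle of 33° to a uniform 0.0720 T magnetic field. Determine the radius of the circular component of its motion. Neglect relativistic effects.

r ≈ 12.1 m

v⊥ = v sinθ = 2.32×10⁷·sin33° ≈ 1.264×10⁷ m/s.
r = m v⊥/(|q|B) = (2.2×10⁻²⁶)(1.264×10⁷)/((3.2×10⁻¹⁹)(0.0720)) ≈ 12.1 m.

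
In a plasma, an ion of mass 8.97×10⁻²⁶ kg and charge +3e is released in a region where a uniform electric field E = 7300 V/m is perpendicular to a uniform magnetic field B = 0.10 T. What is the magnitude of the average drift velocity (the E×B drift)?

v_d ≈ 7.3×10⁴ m/s

The steady drift has the magnetic force balancing the electric force, so v_d = E/B.
v_d = 7300/0.10 = 7.3×10⁴ m/s.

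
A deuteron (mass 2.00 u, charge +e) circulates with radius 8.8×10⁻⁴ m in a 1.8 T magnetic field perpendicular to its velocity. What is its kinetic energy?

v = |q|Br/m, then KE = ½mv² = (qBr)²/(2m).
v = (1.602×10⁻¹⁹)(1.8)(8.8×10⁻⁴)/3.322×10⁻²⁷ ≈ 7.639×10⁴ m/s.
KE = ½(3.322×10⁻²⁷)(7.639×10⁴)² ≈ 9.7×10⁻¹⁸ J.

KE ≈ 9.7×10⁻¹⁸ J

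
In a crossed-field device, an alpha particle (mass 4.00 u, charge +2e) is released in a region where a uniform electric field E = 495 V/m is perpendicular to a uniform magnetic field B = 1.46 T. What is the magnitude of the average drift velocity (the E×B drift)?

In crossed fields the guiding centre drifts at v_d = |E×B|/B² = E/B, independent of charge and mass.
v_d = 495/1.46 = 339 m/s.

v_d ≈ 339 m/s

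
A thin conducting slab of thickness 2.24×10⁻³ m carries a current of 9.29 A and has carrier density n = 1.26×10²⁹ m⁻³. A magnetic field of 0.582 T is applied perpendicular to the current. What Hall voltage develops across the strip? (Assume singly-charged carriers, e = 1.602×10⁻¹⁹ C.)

V_H = IB/(n e t).
V_H = (9.29)(0.582)/((1.26×10²⁹)(1.602×10⁻¹⁹)(2.24×10⁻³)) ≈ 1.20×10⁻⁷ V.

V_H ≈ 1.20×10⁻⁷ V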